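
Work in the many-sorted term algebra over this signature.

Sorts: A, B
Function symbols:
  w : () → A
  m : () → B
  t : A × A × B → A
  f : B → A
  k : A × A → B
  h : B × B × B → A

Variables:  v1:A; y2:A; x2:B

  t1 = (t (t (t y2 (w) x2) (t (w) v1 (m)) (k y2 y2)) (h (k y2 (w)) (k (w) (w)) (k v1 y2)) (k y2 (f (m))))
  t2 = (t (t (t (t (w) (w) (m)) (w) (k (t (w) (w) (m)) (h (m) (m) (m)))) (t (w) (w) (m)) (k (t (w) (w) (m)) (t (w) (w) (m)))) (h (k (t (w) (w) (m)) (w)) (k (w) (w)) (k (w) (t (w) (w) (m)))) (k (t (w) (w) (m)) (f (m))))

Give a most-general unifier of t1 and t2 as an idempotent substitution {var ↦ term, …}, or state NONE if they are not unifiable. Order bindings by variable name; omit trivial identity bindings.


{v1 ↦ (w), x2 ↦ (k (t (w) (w) (m)) (h (m) (m) (m))), y2 ↦ (t (w) (w) (m))}


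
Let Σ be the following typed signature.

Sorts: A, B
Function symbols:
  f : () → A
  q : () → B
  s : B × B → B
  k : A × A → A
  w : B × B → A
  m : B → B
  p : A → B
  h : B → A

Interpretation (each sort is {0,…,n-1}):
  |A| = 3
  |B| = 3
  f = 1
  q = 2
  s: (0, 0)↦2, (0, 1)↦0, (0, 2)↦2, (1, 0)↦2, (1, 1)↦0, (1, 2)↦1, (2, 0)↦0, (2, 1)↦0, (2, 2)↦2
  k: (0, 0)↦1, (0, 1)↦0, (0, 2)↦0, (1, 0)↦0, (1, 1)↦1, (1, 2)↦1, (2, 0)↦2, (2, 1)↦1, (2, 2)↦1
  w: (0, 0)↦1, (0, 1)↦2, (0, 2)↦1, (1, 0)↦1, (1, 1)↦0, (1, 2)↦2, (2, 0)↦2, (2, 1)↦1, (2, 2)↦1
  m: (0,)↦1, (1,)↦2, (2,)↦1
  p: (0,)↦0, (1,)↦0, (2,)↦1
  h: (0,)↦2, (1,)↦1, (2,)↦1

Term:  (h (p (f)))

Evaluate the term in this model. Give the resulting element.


  f = 1
  (p (f)) = p(1,) = 0
  (h (p (f))) = h(0,) = 2

value = 2


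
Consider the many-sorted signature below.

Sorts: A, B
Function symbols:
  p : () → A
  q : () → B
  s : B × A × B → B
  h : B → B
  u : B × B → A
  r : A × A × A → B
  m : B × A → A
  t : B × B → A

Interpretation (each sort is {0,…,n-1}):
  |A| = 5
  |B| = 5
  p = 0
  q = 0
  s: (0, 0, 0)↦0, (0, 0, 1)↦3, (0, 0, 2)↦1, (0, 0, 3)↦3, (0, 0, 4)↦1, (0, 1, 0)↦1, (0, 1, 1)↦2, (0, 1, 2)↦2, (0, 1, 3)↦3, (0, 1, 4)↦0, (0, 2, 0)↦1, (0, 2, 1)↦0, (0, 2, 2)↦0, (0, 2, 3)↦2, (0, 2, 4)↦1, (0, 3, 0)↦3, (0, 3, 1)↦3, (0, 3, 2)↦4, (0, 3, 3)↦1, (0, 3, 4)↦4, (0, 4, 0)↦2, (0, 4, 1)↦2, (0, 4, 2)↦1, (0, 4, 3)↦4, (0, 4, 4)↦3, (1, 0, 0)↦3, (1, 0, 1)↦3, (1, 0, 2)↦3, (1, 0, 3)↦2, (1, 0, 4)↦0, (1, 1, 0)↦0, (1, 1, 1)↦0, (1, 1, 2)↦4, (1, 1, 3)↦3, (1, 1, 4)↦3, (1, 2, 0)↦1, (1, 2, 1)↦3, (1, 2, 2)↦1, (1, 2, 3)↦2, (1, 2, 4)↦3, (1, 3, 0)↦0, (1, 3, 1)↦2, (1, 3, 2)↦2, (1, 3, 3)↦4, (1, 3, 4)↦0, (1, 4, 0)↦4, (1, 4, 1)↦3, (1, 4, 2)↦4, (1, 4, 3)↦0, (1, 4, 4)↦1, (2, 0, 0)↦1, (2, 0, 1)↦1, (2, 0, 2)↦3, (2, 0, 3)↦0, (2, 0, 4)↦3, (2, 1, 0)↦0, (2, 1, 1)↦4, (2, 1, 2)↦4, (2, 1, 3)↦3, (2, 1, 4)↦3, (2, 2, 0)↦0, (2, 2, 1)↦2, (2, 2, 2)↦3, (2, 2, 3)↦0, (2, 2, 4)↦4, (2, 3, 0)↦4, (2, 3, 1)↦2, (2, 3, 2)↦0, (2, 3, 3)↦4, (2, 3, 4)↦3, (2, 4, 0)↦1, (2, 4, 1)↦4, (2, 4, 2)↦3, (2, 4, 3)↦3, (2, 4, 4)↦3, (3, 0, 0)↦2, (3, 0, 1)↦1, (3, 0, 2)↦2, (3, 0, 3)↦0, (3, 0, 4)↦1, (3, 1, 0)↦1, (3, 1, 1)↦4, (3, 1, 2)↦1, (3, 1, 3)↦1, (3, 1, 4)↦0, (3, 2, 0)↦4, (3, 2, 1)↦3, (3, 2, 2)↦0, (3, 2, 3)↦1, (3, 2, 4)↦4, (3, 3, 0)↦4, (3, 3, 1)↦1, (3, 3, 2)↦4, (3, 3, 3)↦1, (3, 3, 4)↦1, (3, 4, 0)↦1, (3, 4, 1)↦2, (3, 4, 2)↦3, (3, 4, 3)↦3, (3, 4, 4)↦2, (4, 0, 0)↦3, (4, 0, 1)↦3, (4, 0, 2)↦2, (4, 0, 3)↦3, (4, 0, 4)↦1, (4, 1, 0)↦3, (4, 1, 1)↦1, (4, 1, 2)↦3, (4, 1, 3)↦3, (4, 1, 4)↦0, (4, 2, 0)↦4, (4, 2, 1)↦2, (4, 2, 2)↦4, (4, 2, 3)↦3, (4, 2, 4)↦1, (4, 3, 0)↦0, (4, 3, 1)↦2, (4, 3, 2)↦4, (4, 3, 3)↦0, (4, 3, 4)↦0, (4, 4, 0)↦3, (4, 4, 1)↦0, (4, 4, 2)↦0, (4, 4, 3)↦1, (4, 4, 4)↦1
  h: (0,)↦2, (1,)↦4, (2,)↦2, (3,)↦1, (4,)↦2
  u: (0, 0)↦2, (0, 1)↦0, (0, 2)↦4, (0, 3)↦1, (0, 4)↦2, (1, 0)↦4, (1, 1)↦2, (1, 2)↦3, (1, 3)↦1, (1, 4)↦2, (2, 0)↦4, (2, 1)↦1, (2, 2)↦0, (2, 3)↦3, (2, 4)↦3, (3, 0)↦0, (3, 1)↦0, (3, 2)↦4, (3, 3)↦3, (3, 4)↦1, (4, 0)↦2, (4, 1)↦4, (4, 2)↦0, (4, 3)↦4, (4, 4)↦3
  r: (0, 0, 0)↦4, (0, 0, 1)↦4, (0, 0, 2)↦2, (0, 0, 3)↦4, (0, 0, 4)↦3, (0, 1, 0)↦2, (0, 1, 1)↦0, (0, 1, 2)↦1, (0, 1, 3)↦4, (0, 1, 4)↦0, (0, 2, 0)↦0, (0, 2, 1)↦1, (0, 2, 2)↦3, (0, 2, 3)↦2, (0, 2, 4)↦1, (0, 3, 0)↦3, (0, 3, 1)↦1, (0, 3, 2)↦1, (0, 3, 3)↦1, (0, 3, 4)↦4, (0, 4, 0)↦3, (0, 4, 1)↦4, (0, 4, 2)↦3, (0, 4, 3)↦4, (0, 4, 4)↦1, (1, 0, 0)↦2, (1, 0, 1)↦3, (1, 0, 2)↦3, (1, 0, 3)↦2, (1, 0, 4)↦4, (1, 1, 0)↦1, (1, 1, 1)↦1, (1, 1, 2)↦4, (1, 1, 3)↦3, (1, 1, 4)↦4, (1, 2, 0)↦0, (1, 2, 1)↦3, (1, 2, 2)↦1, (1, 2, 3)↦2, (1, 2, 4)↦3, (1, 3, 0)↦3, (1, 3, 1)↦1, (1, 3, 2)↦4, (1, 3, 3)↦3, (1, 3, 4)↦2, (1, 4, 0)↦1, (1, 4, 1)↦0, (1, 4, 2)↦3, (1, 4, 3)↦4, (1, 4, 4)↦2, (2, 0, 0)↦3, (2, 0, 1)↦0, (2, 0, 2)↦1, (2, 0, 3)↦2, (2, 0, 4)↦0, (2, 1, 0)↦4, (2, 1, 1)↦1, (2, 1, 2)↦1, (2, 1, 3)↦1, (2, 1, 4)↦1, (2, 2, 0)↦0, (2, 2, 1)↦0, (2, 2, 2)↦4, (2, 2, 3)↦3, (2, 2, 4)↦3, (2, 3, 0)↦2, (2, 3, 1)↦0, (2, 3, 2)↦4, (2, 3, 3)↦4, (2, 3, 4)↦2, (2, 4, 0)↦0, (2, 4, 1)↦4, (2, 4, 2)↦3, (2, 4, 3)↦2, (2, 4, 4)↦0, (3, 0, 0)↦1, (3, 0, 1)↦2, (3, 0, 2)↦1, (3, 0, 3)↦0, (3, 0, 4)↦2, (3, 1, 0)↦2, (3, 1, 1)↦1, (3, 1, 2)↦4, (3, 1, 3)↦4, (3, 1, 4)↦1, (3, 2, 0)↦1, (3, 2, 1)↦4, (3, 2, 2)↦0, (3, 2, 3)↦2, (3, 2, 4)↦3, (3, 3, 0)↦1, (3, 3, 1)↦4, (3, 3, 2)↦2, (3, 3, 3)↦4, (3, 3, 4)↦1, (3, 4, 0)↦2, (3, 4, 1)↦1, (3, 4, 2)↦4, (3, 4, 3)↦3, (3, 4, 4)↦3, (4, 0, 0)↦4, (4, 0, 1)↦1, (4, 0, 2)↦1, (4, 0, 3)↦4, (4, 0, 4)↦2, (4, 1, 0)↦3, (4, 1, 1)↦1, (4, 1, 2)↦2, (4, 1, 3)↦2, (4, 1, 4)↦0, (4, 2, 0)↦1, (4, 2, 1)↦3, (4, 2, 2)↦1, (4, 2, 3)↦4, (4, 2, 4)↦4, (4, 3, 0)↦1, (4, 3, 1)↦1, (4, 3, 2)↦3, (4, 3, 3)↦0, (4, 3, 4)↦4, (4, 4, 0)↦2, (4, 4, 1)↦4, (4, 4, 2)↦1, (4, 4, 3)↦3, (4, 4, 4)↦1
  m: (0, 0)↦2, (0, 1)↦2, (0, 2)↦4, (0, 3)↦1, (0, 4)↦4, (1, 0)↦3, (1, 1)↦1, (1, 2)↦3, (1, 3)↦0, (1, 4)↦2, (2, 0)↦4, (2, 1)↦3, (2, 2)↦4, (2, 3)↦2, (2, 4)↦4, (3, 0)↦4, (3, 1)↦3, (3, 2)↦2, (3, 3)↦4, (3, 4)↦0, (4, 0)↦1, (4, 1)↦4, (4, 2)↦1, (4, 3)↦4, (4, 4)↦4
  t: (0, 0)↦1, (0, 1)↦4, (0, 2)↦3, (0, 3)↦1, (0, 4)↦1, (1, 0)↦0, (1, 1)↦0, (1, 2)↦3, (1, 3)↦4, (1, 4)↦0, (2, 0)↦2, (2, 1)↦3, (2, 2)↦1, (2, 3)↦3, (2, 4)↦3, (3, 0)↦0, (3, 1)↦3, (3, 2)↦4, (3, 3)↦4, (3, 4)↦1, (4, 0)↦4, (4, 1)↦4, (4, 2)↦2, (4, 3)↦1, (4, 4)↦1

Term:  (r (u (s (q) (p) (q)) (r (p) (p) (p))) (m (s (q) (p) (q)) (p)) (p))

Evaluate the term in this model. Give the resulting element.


value = 0

  q = 0
  p = 0
  q = 0
  (s (q) (p) (q)) = s(0, 0, 0) = 0
  p = 0
  p = 0
  p = 0
  (r (p) (p) (p)) = r(0, 0, 0) = 4
  (u (s (q) (p) (q)) (r (p) (p) (p))) = u(0, 4) = 2
  q = 0
  p = 0
  q = 0
  (s (q) (p) (q)) = s(0, 0, 0) = 0
  p = 0
  (m (s (q) (p) (q)) (p)) = m(0, 0) = 2
  p = 0
  (r (u (s (q) (p) (q)) (r (p) (p) (p))) (m (s (q) (p) (q)) (p)) (p)) = r(2, 2, 0) = 0


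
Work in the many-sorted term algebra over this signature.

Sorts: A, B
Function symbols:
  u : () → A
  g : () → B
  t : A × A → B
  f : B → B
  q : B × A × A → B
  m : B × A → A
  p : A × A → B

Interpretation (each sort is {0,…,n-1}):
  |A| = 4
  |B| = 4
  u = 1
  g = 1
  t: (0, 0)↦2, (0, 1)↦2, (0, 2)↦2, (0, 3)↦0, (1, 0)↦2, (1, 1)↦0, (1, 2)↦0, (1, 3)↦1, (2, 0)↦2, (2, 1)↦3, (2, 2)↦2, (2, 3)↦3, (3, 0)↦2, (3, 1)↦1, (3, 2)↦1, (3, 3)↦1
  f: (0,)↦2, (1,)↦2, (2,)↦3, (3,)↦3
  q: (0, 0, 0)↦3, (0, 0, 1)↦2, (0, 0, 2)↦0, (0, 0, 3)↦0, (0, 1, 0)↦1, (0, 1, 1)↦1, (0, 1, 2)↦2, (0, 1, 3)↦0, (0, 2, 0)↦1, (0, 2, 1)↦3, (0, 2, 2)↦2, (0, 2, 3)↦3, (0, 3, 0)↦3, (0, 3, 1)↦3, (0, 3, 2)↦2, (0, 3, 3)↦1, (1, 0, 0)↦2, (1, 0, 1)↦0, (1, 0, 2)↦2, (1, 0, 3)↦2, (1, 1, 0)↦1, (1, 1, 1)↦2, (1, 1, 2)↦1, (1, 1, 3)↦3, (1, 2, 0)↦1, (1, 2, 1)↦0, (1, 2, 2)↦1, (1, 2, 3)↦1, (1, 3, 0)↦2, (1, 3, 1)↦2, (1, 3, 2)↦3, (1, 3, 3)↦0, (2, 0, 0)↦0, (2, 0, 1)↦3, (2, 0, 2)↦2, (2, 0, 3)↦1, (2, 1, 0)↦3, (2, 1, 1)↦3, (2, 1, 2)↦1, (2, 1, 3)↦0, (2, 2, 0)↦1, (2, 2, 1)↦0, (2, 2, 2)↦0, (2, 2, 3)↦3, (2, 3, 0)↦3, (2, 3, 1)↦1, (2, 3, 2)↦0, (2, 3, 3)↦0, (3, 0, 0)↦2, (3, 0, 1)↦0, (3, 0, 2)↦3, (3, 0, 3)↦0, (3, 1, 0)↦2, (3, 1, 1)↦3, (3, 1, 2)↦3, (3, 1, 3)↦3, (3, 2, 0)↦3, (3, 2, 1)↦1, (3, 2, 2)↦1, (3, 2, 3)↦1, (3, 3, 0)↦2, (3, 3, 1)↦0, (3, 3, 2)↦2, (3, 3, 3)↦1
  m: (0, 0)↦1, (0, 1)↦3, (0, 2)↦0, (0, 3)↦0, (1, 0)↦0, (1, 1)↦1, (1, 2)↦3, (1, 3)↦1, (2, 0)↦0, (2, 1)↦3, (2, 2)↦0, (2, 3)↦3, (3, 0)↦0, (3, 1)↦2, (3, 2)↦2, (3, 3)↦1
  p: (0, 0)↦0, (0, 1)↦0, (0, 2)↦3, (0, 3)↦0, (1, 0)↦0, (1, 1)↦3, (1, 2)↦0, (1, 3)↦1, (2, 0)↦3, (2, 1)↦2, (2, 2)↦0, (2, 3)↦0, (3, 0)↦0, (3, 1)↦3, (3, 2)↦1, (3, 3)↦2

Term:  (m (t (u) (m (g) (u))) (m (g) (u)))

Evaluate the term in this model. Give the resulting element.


value = 3

  u = 1
  g = 1
  u = 1
  (m (g) (u)) = m(1, 1) = 1
  (t (u) (m (g) (u))) = t(1, 1) = 0
  g = 1
  u = 1
  (m (g) (u)) = m(1, 1) = 1
  (m (t (u) (m (g) (u))) (m (g) (u))) = m(0, 1) = 3


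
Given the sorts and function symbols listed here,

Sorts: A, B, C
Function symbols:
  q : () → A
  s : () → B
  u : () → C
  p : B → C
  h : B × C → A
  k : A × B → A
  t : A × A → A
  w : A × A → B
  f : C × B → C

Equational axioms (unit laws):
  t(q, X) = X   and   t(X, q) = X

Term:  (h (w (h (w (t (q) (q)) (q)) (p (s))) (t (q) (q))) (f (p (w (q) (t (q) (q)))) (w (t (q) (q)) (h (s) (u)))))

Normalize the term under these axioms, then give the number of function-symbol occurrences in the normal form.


size = 19

1. (h (w (h (w (t (q) (q)) (q)) (p (s))) (t (q) (q))) (f (p (w (q) (t (q) (q)))) (w (t (q) (q)) (h (s) (u)))))  →  (h (w (h (w (q) (q)) (p (s))) (t (q) (q))) (f (p (w (q) (t (q) (q)))) (w (t (q) (q)) (h (s) (u)))))
2. (h (w (h (w (q) (q)) (p (s))) (t (q) (q))) (f (p (w (q) (t (q) (q)))) (w (t (q) (q)) (h (s) (u)))))  →  (h (w (h (w (q) (q)) (p (s))) (q)) (f (p (w (q) (t (q) (q)))) (w (t (q) (q)) (h (s) (u)))))
3. (h (w (h (w (q) (q)) (p (s))) (q)) (f (p (w (q) (t (q) (q)))) (w (t (q) (q)) (h (s) (u)))))  →  (h (w (h (w (q) (q)) (p (s))) (q)) (f (p (w (q) (q))) (w (t (q) (q)) (h (s) (u)))))
4. (h (w (h (w (q) (q)) (p (s))) (q)) (f (p (w (q) (q))) (w (t (q) (q)) (h (s) (u)))))  →  (h (w (h (w (q) (q)) (p (s))) (q)) (f (p (w (q) (q))) (w (q) (h (s) (u)))))
normal form: (h (w (h (w (q) (q)) (p (s))) (q)) (f (p (w (q) (q))) (w (q) (h (s) (u)))))


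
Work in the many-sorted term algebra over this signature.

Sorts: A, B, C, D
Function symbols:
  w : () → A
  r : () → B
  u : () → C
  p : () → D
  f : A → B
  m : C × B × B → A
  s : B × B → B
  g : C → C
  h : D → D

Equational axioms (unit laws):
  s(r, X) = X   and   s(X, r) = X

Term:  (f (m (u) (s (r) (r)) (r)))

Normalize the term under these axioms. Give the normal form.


normal form = (f (m (u) (r) (r)))

1. (f (m (u) (s (r) (r)) (r)))  →  (f (m (u) (r) (r)))


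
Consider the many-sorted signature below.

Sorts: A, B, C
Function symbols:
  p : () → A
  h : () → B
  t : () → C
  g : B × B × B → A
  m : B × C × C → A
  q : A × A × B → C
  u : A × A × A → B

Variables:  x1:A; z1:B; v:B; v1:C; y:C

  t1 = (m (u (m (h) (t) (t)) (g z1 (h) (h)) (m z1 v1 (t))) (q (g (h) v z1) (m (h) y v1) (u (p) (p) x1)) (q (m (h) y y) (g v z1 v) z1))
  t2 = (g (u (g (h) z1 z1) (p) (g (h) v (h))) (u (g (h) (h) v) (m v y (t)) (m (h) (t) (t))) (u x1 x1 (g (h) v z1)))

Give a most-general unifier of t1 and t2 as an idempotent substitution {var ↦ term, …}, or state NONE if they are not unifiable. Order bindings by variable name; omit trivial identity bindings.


head clash or occurs-check failure — not unifiable

NONE (not unifiable)


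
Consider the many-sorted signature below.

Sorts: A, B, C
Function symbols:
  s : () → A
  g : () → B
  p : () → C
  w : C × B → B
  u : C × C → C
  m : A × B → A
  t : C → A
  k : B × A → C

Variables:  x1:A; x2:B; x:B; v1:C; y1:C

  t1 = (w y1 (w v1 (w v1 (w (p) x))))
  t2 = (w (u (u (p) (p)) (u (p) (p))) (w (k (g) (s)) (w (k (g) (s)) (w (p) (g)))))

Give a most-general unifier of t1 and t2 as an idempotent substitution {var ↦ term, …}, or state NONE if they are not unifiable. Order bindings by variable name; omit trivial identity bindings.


{v1 ↦ (k (g) (s)), x ↦ (g), y1 ↦ (u (u (p) (p)) (u (p) (p)))}


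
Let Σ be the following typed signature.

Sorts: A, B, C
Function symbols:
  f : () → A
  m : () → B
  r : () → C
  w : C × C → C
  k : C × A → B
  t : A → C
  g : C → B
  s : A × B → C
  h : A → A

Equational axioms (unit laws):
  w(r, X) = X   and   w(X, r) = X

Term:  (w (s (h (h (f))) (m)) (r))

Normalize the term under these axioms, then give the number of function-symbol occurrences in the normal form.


size = 5

1. (w (s (h (h (f))) (m)) (r))  →  (s (h (h (f))) (m))
normal form: (s (h (h (f))) (m))


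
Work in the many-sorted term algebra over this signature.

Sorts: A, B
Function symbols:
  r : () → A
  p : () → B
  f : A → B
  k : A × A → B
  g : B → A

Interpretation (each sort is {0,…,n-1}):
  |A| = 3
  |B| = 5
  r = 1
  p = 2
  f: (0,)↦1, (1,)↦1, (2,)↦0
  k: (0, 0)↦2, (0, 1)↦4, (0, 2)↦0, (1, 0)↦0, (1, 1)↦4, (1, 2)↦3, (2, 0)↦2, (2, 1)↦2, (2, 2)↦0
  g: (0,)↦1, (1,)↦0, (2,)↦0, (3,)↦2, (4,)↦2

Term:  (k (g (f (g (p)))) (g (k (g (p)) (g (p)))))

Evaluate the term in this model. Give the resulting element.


  p = 2
  (g (p)) = g(2,) = 0
  (f (g (p))) = f(0,) = 1
  (g (f (g (p)))) = g(1,) = 0
  p = 2
  (g (p)) = g(2,) = 0
  p = 2
  (g (p)) = g(2,) = 0
  (k (g (p)) (g (p))) = k(0, 0) = 2
  (g (k (g (p)) (g (p)))) = g(2,) = 0
  (k (g (f (g (p)))) (g (k (g (p)) (g (p))))) = k(0, 0) = 2

value = 2


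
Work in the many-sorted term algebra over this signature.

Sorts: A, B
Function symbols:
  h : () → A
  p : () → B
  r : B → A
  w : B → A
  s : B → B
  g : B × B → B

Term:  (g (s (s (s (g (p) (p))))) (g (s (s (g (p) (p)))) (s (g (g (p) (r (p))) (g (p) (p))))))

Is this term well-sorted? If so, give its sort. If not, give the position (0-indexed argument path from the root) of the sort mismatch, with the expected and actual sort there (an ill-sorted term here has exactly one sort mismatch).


          (p) : B
          (p) : B
        (g (p) (p)) : B
      (s (g (p) (p))) : B
    (s (s (g (p) (p)))) : B
  (s (s (s (g (p) (p))))) : B
          (p) : B
          (p) : B
        (g (p) (p)) : B
      (s (g (p) (p))) : B
    (s (s (g (p) (p)))) : B
          (p) : B
            (p) : B
          (r (p)) : A
        (g (p) (r (p))) : ✗ arg 1 at [1, 1, 0, 0, 1] has sort A, expected B
          (p) : B
          (p) : B
        (g (p) (p)) : B

ill-sorted at position [1, 1, 0, 0, 1]: expected B, got A


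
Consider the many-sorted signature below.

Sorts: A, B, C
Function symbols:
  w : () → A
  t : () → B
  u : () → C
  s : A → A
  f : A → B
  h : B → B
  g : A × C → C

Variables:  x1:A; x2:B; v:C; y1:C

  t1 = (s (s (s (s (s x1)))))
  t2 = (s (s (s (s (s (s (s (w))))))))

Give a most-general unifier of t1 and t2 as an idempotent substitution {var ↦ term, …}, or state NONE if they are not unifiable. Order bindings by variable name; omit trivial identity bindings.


{x1 ↦ (s (s (w)))}


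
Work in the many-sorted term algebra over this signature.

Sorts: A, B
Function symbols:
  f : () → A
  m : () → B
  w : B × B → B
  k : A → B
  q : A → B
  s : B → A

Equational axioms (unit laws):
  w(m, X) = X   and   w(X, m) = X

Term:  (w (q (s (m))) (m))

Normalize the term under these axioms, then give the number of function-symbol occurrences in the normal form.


1. (w (q (s (m))) (m))  →  (q (s (m)))
normal form: (q (s (m)))

size = 3


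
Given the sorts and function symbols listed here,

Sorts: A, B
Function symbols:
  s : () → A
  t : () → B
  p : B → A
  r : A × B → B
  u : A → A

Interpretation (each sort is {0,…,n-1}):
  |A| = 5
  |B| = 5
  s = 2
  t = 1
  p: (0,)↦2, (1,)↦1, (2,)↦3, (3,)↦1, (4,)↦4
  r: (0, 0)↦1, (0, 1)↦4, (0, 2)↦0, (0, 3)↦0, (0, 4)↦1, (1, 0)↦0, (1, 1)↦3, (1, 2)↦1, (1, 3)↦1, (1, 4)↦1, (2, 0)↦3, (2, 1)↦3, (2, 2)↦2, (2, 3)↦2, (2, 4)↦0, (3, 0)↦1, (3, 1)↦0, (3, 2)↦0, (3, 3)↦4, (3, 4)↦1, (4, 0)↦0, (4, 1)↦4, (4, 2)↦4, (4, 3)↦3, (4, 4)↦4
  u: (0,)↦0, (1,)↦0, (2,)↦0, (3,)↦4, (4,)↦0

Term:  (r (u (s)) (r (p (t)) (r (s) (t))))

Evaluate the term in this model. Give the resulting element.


  s = 2
  (u (s)) = u(2,) = 0
  t = 1
  (p (t)) = p(1,) = 1
  s = 2
  t = 1
  (r (s) (t)) = r(2, 1) = 3
  (r (p (t)) (r (s) (t))) = r(1, 3) = 1
  (r (u (s)) (r (p (t)) (r (s) (t)))) = r(0, 1) = 4

value = 4


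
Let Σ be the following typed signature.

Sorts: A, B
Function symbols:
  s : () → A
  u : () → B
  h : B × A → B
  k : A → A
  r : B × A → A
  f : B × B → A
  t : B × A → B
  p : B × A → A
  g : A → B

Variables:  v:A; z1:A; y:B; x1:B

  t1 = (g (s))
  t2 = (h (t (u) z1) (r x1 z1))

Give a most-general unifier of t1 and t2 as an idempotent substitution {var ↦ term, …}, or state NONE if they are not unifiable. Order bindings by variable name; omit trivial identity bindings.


NONE (not unifiable)

head clash or occurs-check failure — not unifiable


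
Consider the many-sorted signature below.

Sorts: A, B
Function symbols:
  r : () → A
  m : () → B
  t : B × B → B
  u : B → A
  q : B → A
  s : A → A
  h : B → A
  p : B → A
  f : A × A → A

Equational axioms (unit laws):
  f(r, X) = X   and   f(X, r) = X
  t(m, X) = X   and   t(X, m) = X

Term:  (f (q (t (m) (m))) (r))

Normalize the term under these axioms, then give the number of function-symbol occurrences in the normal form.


size = 2

1. (f (q (t (m) (m))) (r))  →  (q (t (m) (m)))
2. (q (t (m) (m)))  →  (q (m))
normal form: (q (m))


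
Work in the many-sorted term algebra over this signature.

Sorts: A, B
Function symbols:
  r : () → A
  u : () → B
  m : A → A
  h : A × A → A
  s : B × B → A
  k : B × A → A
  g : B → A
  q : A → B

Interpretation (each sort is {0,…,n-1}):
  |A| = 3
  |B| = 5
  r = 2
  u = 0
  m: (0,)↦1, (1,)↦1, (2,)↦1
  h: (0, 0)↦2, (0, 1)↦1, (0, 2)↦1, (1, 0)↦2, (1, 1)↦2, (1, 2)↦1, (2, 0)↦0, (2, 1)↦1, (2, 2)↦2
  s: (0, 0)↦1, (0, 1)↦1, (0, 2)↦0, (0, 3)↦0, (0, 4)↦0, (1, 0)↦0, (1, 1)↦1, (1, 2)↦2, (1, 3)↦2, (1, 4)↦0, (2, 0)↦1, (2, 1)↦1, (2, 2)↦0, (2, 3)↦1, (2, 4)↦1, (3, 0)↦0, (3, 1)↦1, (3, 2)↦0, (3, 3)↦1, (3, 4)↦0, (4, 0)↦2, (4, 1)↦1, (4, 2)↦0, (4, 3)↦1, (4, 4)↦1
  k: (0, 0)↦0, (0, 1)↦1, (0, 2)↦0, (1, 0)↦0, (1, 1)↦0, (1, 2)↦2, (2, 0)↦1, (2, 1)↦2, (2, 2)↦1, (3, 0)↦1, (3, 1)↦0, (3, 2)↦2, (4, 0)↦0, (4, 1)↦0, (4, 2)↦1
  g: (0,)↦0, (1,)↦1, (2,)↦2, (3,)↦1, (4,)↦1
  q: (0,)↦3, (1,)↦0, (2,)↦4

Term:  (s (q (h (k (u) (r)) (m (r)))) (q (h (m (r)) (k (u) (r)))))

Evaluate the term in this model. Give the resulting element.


  u = 0
  r = 2
  (k (u) (r)) = k(0, 2) = 0
  r = 2
  (m (r)) = m(2,) = 1
  (h (k (u) (r)) (m (r))) = h(0, 1) = 1
  (q (h (k (u) (r)) (m (r)))) = q(1,) = 0
  r = 2
  (m (r)) = m(2,) = 1
  u = 0
  r = 2
  (k (u) (r)) = k(0, 2) = 0
  (h (m (r)) (k (u) (r))) = h(1, 0) = 2
  (q (h (m (r)) (k (u) (r)))) = q(2,) = 4
  (s (q (h (k (u) (r)) (m (r)))) (q (h (m (r)) (k (u) (r))))) = s(0, 4) = 0

value = 0


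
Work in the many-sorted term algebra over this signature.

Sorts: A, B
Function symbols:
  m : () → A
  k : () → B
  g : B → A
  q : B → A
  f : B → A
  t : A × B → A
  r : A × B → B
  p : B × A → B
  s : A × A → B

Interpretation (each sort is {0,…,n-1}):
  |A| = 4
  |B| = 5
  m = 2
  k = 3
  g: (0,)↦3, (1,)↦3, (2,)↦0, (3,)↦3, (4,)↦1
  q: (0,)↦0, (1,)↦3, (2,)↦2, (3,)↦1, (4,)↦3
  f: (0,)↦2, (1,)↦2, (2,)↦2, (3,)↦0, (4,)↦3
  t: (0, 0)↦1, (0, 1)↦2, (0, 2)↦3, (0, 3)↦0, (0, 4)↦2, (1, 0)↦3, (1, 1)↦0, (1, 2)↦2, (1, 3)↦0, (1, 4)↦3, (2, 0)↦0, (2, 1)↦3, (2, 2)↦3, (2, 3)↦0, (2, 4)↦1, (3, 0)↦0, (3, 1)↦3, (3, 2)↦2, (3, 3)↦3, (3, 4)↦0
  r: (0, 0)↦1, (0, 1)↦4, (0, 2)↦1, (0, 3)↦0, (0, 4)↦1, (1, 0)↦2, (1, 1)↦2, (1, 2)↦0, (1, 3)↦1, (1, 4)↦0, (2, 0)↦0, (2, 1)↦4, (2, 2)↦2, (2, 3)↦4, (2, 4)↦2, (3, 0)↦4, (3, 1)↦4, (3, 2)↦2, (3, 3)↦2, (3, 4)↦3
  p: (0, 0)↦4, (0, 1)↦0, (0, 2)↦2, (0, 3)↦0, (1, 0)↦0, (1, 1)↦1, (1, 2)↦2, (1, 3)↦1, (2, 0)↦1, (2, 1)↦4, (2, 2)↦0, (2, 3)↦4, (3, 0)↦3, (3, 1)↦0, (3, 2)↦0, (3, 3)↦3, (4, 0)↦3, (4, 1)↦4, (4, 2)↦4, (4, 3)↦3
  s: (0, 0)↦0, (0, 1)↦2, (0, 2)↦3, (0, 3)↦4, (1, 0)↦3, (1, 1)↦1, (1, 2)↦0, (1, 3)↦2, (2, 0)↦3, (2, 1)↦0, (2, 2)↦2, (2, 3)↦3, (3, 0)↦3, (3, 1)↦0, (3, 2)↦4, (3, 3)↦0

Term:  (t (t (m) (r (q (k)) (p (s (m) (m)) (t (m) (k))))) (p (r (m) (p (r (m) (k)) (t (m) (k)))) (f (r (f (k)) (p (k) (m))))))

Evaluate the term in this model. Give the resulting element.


  m = 2
  k = 3
  (q (k)) = q(3,) = 1
  m = 2
  m = 2
  (s (m) (m)) = s(2, 2) = 2
  m = 2
  k = 3
  (t (m) (k)) = t(2, 3) = 0
  (p (s (m) (m)) (t (m) (k))) = p(2, 0) = 1
  (r (q (k)) (p (s (m) (m)) (t (m) (k)))) = r(1, 1) = 2
  (t (m) (r (q (k)) (p (s (m) (m)) (t (m) (k))))) = t(2, 2) = 3
  m = 2
  m = 2
  k = 3
  (r (m) (k)) = r(2, 3) = 4
  m = 2
  k = 3
  (t (m) (k)) = t(2, 3) = 0
  (p (r (m) (k)) (t (m) (k))) = p(4, 0) = 3
  (r (m) (p (r (m) (k)) (t (m) (k)))) = r(2, 3) = 4
  k = 3
  (f (k)) = f(3,) = 0
  k = 3
  m = 2
  (p (k) (m)) = p(3, 2) = 0
  (r (f (k)) (p (k) (m))) = r(0, 0) = 1
  (f (r (f (k)) (p (k) (m)))) = f(1,) = 2
  (p (r (m) (p (r (m) (k)) (t (m) (k)))) (f (r (f (k)) (p (k) (m))))) = p(4, 2) = 4
  (t (t (m) (r (q (k)) (p (s (m) (m)) (t (m) (k))))) (p (r (m) (p (r (m) (k)) (t (m) (k)))) (f (r (f (k)) (p (k) (m)))))) = t(3, 4) = 0

value = 0


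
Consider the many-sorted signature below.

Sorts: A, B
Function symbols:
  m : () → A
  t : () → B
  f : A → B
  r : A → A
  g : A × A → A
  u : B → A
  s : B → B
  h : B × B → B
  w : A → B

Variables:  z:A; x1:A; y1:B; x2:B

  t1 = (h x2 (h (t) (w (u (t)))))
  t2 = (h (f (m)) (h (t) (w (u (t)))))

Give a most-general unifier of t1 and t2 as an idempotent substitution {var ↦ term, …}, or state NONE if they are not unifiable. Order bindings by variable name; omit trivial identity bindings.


{x2 ↦ (f (m))}


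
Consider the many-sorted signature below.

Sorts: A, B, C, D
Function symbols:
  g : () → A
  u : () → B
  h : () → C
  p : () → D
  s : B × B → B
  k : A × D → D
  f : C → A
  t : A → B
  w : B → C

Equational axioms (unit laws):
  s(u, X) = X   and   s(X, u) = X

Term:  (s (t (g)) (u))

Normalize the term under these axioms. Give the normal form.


1. (s (t (g)) (u))  →  (t (g))

normal form = (t (g))


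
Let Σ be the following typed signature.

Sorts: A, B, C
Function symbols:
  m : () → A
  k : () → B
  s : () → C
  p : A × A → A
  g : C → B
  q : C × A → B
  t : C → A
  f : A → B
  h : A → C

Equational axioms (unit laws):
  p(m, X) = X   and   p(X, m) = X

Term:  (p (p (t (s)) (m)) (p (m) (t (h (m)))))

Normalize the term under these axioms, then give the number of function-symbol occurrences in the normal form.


size = 6

1. (p (p (t (s)) (m)) (p (m) (t (h (m)))))  →  (p (t (s)) (p (m) (t (h (m)))))
2. (p (t (s)) (p (m) (t (h (m)))))  →  (p (t (s)) (t (h (m))))
normal form: (p (t (s)) (t (h (m))))


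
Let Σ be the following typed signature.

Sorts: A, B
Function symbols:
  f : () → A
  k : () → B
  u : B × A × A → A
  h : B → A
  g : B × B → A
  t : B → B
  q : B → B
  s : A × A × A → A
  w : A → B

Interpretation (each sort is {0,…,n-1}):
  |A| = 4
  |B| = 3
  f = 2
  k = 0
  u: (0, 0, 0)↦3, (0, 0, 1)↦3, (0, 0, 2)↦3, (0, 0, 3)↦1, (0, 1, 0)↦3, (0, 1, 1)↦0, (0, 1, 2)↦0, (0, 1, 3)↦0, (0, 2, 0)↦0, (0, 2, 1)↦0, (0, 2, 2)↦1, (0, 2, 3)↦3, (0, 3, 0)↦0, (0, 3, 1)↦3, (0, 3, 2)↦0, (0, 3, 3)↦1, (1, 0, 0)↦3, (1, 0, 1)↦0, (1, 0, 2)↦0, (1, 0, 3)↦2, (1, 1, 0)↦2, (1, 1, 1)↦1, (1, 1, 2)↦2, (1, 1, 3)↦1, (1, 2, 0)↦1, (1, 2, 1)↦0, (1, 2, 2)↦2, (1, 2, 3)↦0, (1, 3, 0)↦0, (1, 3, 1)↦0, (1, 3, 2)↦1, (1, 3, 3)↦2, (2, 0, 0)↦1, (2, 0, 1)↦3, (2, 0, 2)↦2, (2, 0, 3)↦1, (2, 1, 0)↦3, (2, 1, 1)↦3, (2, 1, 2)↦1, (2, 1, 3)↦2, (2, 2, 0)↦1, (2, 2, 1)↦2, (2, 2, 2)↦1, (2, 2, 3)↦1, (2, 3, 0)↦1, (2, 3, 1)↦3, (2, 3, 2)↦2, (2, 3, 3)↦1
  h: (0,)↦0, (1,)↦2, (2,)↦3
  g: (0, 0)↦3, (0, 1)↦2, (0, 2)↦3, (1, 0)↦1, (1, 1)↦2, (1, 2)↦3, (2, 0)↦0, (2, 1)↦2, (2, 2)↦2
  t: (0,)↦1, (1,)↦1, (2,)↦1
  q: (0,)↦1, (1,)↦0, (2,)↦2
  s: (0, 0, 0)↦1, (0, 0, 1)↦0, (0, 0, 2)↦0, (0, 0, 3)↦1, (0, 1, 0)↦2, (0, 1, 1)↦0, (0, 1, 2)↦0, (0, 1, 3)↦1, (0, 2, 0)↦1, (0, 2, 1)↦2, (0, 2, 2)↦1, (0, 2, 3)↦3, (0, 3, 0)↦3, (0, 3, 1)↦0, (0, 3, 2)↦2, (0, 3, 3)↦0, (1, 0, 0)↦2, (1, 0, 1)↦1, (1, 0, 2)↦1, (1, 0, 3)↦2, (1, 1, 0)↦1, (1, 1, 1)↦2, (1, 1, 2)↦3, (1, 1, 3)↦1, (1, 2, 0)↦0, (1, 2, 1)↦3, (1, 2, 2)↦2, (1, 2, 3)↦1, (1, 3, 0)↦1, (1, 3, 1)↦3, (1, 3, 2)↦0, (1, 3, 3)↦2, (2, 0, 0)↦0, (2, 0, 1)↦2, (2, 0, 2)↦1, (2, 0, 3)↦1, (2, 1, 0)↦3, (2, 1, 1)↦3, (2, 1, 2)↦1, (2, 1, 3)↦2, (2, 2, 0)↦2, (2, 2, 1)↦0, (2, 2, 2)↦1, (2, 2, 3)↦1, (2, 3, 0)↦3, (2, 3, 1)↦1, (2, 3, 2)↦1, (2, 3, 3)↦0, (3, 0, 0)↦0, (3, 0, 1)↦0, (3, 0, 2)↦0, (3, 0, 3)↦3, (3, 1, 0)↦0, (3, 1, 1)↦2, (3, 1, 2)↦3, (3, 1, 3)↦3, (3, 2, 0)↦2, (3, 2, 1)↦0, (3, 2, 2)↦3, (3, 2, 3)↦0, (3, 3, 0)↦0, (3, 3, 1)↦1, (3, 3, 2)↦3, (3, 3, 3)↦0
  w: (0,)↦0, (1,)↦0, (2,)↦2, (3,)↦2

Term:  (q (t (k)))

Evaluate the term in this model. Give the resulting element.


value = 0

  k = 0
  (t (k)) = t(0,) = 1
  (q (t (k))) = q(1,) = 0


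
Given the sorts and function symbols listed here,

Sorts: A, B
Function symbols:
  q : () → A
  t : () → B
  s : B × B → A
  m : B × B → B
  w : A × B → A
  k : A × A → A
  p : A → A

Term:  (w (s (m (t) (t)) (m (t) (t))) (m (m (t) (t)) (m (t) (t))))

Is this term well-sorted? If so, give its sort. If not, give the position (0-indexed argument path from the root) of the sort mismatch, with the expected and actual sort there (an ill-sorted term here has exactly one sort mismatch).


well-sorted; sort = A

      (t) : B
      (t) : B
    (m (t) (t)) : B
      (t) : B
      (t) : B
    (m (t) (t)) : B
  (s (m (t) (t)) (m (t) (t))) : A
      (t) : B
      (t) : B
    (m (t) (t)) : B
      (t) : B
      (t) : B
    (m (t) (t)) : B
  (m (m (t) (t)) (m (t) (t))) : B
(w (s (m (t) (t)) (m (t) (t))) (m (m (t) (t)) (m (t) (t)))) : A


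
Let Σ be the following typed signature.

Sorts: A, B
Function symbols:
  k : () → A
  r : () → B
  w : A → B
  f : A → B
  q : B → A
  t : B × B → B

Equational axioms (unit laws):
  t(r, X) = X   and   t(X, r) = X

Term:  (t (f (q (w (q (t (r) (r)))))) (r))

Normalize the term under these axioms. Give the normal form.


1. (t (f (q (w (q (t (r) (r)))))) (r))  →  (f (q (w (q (t (r) (r))))))
2. (f (q (w (q (t (r) (r))))))  →  (f (q (w (q (r)))))

normal form = (f (q (w (q (r)))))


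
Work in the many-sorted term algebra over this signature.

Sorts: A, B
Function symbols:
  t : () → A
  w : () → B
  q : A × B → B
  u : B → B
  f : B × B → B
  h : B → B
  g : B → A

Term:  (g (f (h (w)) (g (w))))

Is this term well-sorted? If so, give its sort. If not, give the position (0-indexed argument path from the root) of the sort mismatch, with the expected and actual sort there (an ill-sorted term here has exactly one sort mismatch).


ill-sorted at position [0, 1]: expected B, got A

      (w) : B
    (h (w)) : B
      (w) : B
    (g (w)) : A
  (f (h (w)) (g (w))) : ✗ arg 1 at [0, 1] has sort A, expected B


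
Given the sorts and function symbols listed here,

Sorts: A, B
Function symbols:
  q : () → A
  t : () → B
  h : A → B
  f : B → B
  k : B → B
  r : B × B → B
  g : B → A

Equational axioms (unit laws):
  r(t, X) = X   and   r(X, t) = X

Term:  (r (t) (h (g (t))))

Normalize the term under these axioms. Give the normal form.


normal form = (h (g (t)))

1. (r (t) (h (g (t))))  →  (h (g (t)))


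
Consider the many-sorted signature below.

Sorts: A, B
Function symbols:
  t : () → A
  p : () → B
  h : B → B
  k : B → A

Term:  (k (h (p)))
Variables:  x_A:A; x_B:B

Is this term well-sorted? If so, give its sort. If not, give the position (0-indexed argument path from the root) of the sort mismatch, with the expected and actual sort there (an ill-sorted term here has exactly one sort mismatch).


    (p) : B
  (h (p)) : B
(k (h (p))) : A

well-sorted; sort = A


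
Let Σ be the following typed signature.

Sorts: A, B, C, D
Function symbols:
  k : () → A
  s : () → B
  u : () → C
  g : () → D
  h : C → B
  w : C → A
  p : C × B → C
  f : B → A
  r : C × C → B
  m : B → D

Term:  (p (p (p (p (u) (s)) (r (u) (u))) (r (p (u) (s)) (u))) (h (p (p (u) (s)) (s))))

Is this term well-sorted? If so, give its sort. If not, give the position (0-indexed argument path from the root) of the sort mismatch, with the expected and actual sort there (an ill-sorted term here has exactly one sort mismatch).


        (u) : C
        (s) : B
      (p (u) (s)) : C
        (u) : C
        (u) : C
      (r (u) (u)) : B
    (p (p (u) (s)) (r (u) (u))) : C
        (u) : C
        (s) : B
      (p (u) (s)) : C
      (u) : C
    (r (p (u) (s)) (u)) : B
  (p (p (p (u) (s)) (r (u) (u))) (r (p (u) (s)) (u))) : C
        (u) : C
        (s) : B
      (p (u) (s)) : C
      (s) : B
    (p (p (u) (s)) (s)) : C
  (h (p (p (u) (s)) (s))) : B
(p (p (p (p (u) (s)) (r (u) (u))) (r (p (u) (s)) (u))) (h (p (p (u) (s)) (s)))) : C

well-sorted; sort = C


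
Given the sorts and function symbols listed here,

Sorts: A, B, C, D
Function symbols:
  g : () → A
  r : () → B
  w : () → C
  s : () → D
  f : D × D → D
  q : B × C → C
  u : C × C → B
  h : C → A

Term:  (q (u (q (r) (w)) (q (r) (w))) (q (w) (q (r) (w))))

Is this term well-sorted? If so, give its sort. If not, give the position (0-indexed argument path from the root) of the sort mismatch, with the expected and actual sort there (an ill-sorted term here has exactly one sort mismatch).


      (r) : B
      (w) : C
    (q (r) (w)) : C
      (r) : B
      (w) : C
    (q (r) (w)) : C
  (u (q (r) (w)) (q (r) (w))) : B
    (w) : C
      (r) : B
      (w) : C
    (q (r) (w)) : C
  (q (w) (q (r) (w))) : ✗ arg 0 at [1, 0] has sort C, expected B

ill-sorted at position [1, 0]: expected B, got C


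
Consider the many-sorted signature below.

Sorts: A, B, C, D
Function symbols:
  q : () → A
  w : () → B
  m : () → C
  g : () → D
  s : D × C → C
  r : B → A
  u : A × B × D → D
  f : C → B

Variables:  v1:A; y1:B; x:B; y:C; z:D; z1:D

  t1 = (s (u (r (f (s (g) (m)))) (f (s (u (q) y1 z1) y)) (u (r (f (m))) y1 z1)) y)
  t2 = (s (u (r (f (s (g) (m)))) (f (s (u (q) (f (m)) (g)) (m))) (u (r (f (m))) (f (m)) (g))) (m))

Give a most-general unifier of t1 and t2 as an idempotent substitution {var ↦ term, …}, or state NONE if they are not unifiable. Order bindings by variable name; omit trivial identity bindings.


{y ↦ (m), y1 ↦ (f (m)), z1 ↦ (g)}


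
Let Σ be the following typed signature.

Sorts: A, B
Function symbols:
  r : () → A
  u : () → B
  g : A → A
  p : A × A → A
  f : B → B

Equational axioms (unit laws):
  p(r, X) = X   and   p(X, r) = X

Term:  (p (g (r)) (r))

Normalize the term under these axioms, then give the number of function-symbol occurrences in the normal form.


size = 2

1. (p (g (r)) (r))  →  (g (r))
normal form: (g (r))


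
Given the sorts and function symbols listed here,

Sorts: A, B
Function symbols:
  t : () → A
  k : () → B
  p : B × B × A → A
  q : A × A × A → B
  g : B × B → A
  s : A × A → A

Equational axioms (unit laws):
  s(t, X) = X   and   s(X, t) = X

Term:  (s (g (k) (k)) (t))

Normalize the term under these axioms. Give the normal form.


1. (s (g (k) (k)) (t))  →  (g (k) (k))

normal form = (g (k) (k))


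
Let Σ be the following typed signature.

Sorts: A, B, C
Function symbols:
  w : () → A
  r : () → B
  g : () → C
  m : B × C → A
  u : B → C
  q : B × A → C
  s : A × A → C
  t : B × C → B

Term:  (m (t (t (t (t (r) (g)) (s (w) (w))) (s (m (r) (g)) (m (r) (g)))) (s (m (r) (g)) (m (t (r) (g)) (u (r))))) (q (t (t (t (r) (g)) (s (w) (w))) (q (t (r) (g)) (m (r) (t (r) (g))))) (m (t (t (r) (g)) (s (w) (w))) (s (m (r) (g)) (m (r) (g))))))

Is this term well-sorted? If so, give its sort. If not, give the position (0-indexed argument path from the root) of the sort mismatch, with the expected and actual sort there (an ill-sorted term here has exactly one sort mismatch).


ill-sorted at position [1, 0, 1, 1, 1]: expected C, got B

          (r) : B
          (g) : C
        (t (r) (g)) : B
          (w) : A
          (w) : A
        (s (w) (w)) : C
      (t (t (r) (g)) (s (w) (w))) : B
          (r) : B
          (g) : C
        (m (r) (g)) : A
          (r) : B
          (g) : C
        (m (r) (g)) : A
      (s (m (r) (g)) (m (r) (g))) : C
    (t (t (t (r) (g)) (s (w) (w))) (s (m (r) (g)) (m (r) (g)))) : B
        (r) : B
        (g) : C
      (m (r) (g)) : A
          (r) : B
          (g) : C
        (t (r) (g)) : B
          (r) : B
        (u (r)) : C
      (m (t (r) (g)) (u (r))) : A
    (s (m (r) (g)) (m (t (r) (g)) (u (r)))) : C
  (t (t (t (t (r) (g)) (s (w) (w))) (s (m (r) (g)) (m (r) (g)))) (s (m (r) (g)) (m (t (r) (g)) (u (r))))) : B
          (r) : B
          (g) : C
        (t (r) (g)) : B
          (w) : A
          (w) : A
        (s (w) (w)) : C
      (t (t (r) (g)) (s (w) (w))) : B
          (r) : B
          (g) : C
        (t (r) (g)) : B
          (r) : B
            (r) : B
            (g) : C
          (t (r) (g)) : B
        (m (r) (t (r) (g))) : ✗ arg 1 at [1, 0, 1, 1, 1] has sort B, expected C
          (r) : B
          (g) : C
        (t (r) (g)) : B
          (w) : A
          (w) : A
        (s (w) (w)) : C
      (t (t (r) (g)) (s (w) (w))) : B
          (r) : B
          (g) : C
        (m (r) (g)) : A
          (r) : B
          (g) : C
        (m (r) (g)) : A
      (s (m (r) (g)) (m (r) (g))) : C
    (m (t (t (r) (g)) (s (w) (w))) (s (m (r) (g)) (m (r) (g)))) : A


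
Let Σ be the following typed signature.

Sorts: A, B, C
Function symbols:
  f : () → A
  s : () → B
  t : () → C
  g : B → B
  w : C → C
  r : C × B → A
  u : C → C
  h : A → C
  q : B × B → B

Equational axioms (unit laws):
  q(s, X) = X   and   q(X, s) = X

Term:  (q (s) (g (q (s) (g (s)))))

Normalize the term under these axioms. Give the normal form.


normal form = (g (g (s)))

1. (q (s) (g (q (s) (g (s)))))  →  (g (q (s) (g (s))))
2. (g (q (s) (g (s))))  →  (g (g (s)))


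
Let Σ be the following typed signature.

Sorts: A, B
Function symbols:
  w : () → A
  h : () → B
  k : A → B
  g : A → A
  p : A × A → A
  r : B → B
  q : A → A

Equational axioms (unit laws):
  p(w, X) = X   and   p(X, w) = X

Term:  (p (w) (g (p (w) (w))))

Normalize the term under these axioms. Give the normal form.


normal form = (g (w))

1. (p (w) (g (p (w) (w))))  →  (g (p (w) (w)))
2. (g (p (w) (w)))  →  (g (w))


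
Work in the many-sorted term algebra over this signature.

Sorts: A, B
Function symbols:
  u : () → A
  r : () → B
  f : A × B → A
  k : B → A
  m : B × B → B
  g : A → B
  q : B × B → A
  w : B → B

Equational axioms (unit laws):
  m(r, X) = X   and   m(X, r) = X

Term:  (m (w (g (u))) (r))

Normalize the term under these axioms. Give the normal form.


normal form = (w (g (u)))

1. (m (w (g (u))) (r))  →  (w (g (u)))


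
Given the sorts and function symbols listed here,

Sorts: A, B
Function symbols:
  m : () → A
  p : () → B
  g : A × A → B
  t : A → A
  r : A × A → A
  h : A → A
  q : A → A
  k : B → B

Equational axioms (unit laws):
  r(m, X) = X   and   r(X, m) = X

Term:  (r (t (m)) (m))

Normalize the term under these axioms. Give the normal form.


1. (r (t (m)) (m))  →  (t (m))

normal form = (t (m))


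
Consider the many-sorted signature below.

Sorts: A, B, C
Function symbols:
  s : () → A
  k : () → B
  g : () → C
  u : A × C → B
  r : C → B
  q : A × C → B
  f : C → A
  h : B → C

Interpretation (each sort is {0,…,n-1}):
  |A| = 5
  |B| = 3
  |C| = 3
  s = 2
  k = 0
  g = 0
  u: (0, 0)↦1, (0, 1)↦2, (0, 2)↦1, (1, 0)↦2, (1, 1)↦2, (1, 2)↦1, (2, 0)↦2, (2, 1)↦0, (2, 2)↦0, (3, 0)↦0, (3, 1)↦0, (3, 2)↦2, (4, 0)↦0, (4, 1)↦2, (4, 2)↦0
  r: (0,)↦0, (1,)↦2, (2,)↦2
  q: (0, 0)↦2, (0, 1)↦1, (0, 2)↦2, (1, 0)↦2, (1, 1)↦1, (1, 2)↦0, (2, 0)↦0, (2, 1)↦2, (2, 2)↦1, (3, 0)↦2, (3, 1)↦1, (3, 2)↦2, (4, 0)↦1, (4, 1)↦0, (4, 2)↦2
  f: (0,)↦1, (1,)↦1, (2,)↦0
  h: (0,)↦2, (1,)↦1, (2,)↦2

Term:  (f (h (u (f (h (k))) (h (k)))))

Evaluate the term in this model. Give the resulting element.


  k = 0
  (h (k)) = h(0,) = 2
  (f (h (k))) = f(2,) = 0
  k = 0
  (h (k)) = h(0,) = 2
  (u (f (h (k))) (h (k))) = u(0, 2) = 1
  (h (u (f (h (k))) (h (k)))) = h(1,) = 1
  (f (h (u (f (h (k))) (h (k))))) = f(1,) = 1

value = 1


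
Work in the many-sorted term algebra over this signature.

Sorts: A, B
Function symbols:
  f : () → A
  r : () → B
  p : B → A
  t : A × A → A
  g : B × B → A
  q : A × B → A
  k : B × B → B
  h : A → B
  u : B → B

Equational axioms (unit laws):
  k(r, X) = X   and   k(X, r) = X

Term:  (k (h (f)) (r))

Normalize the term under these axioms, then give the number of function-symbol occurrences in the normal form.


1. (k (h (f)) (r))  →  (h (f))
normal form: (h (f))

size = 2


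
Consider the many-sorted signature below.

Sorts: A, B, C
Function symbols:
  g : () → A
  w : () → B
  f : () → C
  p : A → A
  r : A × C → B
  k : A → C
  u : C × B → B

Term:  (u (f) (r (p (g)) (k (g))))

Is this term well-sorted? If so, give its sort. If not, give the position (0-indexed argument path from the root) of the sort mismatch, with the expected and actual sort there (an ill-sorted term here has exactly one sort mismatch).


  (f) : C
      (g) : A
    (p (g)) : A
      (g) : A
    (k (g)) : C
  (r (p (g)) (k (g))) : B
(u (f) (r (p (g)) (k (g)))) : B

well-sorted; sort = B


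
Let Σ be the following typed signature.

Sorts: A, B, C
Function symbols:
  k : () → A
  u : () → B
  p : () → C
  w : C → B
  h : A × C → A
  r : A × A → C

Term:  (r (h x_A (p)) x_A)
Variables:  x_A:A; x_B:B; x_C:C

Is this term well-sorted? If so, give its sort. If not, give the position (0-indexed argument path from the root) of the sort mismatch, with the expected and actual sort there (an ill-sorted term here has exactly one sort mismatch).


well-sorted; sort = C

    x_A : A
    (p) : C
  (h x_A (p)) : A
  x_A : A
(r (h x_A (p)) x_A) : C


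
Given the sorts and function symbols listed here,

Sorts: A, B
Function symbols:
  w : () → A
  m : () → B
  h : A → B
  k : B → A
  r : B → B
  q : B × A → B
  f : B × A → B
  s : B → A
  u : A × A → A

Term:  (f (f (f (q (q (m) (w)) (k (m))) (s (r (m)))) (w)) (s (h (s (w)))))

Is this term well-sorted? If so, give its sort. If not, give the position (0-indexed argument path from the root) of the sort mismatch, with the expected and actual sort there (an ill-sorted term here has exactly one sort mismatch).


          (m) : B
          (w) : A
        (q (m) (w)) : B
          (m) : B
        (k (m)) : A
      (q (q (m) (w)) (k (m))) : B
          (m) : B
        (r (m)) : B
      (s (r (m))) : A
    (f (q (q (m) (w)) (k (m))) (s (r (m)))) : B
    (w) : A
  (f (f (q (q (m) (w)) (k (m))) (s (r (m)))) (w)) : B
        (w) : A
      (s (w)) : ✗ arg 0 at [1, 0, 0, 0] has sort A, expected B

ill-sorted at position [1, 0, 0, 0]: expected B, got A
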